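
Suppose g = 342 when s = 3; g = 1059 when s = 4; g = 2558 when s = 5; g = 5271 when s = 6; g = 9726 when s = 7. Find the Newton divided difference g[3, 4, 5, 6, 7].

g[3,4] = (1059 - 342) / (4 - 3) = 717
g[4,5] = (2558 - 1059) / (5 - 4) = 1499
g[5,6] = (5271 - 2558) / (6 - 5) = 2713
g[6,7] = (9726 - 5271) / (7 - 6) = 4455
g[3,4,5] = (1499 - 717) / (5 - 3) = 391
g[4,5,6] = (2713 - 1499) / (6 - 4) = 607
g[5,6,7] = (4455 - 2713) / (7 - 5) = 871
g[3,4,5,6] = (607 - 391) / (6 - 3) = 72
g[4,5,6,7] = (871 - 607) / (7 - 4) = 88
g[3,4,5,6,7] = (88 - 72) / (7 - 3) = 4

4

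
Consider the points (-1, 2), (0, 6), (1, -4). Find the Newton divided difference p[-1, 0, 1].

-7

p[-1,0] = (6 - 2) / (0 - (-1)) = 4
p[0,1] = (-4 - 6) / (1 - 0) = -10
p[-1,0,1] = (-10 - 4) / (1 - (-1)) = -7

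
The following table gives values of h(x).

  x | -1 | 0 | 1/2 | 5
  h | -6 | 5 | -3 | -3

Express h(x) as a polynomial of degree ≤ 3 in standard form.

h(x) = (53/15)x^3 - (487/30)x^2 - (263/30)x + 5

Newton's divided differences:
h[-1,0] = (5 - (-6)) / (0 - (-1)) = 11
h[0,1/2] = (-3 - 5) / (1/2 - 0) = -16
h[1/2,5] = (-3 - (-3)) / (5 - 1/2) = 0
h[-1,0,1/2] = (-16 - 11) / (1/2 - (-1)) = -18
h[0,1/2,5] = (0 - (-16)) / (5 - 0) = 16/5
h[-1,0,1/2,5] = (16/5 - (-18)) / (5 - (-1)) = 53/15
h(x) = -6 + 11·(x + 1) + (-18)·(x + 1)x + (53/15)·(x + 1)x(x - 1/2)
Expanding: h(x) = (53/15)x^3 - (487/30)x^2 - (263/30)x + 5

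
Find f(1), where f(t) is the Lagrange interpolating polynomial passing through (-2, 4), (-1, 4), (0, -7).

-29

Evaluate each Lagrange basis at t = 1:
L_0(1) = (2)·(1)/[(-1)·(-2)] = 1
L_1(1) = (3)·(1)/[(1)·(-1)] = -3
L_2(1) = (3)·(2)/[(2)·(1)] = 3
Sum: 4·(1) + 4·(-3) + (-7)·(3) = -29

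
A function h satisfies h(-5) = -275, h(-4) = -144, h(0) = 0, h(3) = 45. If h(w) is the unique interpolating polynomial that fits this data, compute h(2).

12

Using Newton's divided-difference form:
h[-5,-4] = (-144 - (-275)) / (-4 - (-5)) = 131
h[-4,0] = (0 - (-144)) / (0 - (-4)) = 36
h[0,3] = (45 - 0) / (3 - 0) = 15
h[-5,-4,0] = (36 - 131) / (0 - (-5)) = -19
h[-4,0,3] = (15 - 36) / (3 - (-4)) = -3
h[-5,-4,0,3] = (-3 - (-19)) / (3 - (-5)) = 2
h(2) = -275 + 131·(7) + (-19)·(7)·(6) + 2·(7)·(6)·(2) = 12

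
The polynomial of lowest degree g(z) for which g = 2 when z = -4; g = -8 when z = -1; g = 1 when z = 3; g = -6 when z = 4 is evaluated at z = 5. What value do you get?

Using Newton's divided-difference form:
g[-4,-1] = (-8 - 2) / (-1 - (-4)) = -10/3
g[-1,3] = (1 - (-8)) / (3 - (-1)) = 9/4
g[3,4] = (-6 - 1) / (4 - 3) = -7
g[-4,-1,3] = (9/4 - (-10/3)) / (3 - (-4)) = 67/84
g[-1,3,4] = (-7 - 9/4) / (4 - (-1)) = -37/20
g[-4,-1,3,4] = (-37/20 - 67/84) / (4 - (-4)) = -139/420
g(5) = 2 + (-10/3)·(9) + (67/84)·(9)·(6) + (-139/420)·(9)·(6)·(2) = -1447/70

-1447/70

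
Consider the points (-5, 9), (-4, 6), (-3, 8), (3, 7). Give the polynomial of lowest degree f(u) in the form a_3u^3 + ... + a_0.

f(u) = -(59/168)u^3 - (12/7)u^2 + (503/168)u + 321/14

Newton's divided differences:
f[-5,-4] = (6 - 9) / (-4 - (-5)) = -3
f[-4,-3] = (8 - 6) / (-3 - (-4)) = 2
f[-3,3] = (7 - 8) / (3 - (-3)) = -1/6
f[-5,-4,-3] = (2 - (-3)) / (-3 - (-5)) = 5/2
f[-4,-3,3] = (-1/6 - 2) / (3 - (-4)) = -13/42
f[-5,-4,-3,3] = (-13/42 - 5/2) / (3 - (-5)) = -59/168
f(u) = 9 + (-3)·(u + 5) + (5/2)·(u + 5)(u + 4) + (-59/168)·(u + 5)(u + 4)(u + 3)
Expanding: f(u) = -(59/168)u^3 - (12/7)u^2 + (503/168)u + 321/14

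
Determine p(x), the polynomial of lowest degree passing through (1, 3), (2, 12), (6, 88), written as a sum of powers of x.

Newton's divided differences:
p[1,2] = (12 - 3) / (2 - 1) = 9
p[2,6] = (88 - 12) / (6 - 2) = 19
p[1,2,6] = (19 - 9) / (6 - 1) = 2
p(x) = 3 + 9·(x - 1) + 2·(x - 1)(x - 2)
Expanding: p(x) = 2x^2 + 3x - 2

p(x) = 2x^2 + 3x - 2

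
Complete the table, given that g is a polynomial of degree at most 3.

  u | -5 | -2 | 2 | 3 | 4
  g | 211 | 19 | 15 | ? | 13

19

The 4 known values determine g uniquely (degree ≤ 3).
Evaluate each Lagrange basis at u = 3:
L_0(3) = (5)·(1)·(-1)/[(-3)·(-7)·(-9)] = 5/189
L_1(3) = (8)·(1)·(-1)/[(3)·(-4)·(-6)] = -1/9
L_2(3) = (8)·(5)·(-1)/[(7)·(4)·(-2)] = 5/7
L_3(3) = (8)·(5)·(1)/[(9)·(6)·(2)] = 10/27
Sum: 211·(5/189) + 19·(-1/9) + 15·(5/7) + 13·(10/27) = 19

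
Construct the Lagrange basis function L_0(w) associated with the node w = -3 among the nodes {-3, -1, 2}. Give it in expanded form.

L_0(w) = (w + 1)(w - 2) / [(-2)·(-5)]
       = (w^2 - w - 2) / (10)

L_0(w) = (1/10)w^2 - (1/10)w - 1/5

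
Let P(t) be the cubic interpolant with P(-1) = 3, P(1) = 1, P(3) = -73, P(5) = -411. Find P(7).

Using Newton's divided-difference form:
P[-1,1] = (1 - 3) / (1 - (-1)) = -1
P[1,3] = (-73 - 1) / (3 - 1) = -37
P[3,5] = (-411 - (-73)) / (5 - 3) = -169
P[-1,1,3] = (-37 - (-1)) / (3 - (-1)) = -9
P[1,3,5] = (-169 - (-37)) / (5 - 1) = -33
P[-1,1,3,5] = (-33 - (-9)) / (5 - (-1)) = -4
P(7) = 3 + (-1)·(8) + (-9)·(8)·(6) + (-4)·(8)·(6)·(4) = -1205

-1205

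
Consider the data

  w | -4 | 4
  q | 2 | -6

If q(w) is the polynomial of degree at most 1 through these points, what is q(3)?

Evaluate each Lagrange basis at w = 3:
L_0(3) = (-1)/[(-8)] = 1/8
L_1(3) = (7)/[(8)] = 7/8
Sum: 2·(1/8) + (-6)·(7/8) = -5

-5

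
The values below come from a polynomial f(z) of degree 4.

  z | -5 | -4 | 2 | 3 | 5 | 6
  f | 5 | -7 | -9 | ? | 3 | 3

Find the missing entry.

The 5 known values determine f uniquely (degree ≤ 4).
Evaluate each Lagrange basis at z = 3:
L_0(3) = (7)·(1)·(-2)·(-3)/[(-1)·(-7)·(-10)·(-11)] = 3/55
L_1(3) = (8)·(1)·(-2)·(-3)/[(1)·(-6)·(-9)·(-10)] = -4/45
L_2(3) = (8)·(7)·(-2)·(-3)/[(7)·(6)·(-3)·(-4)] = 2/3
L_3(3) = (8)·(7)·(1)·(-3)/[(10)·(9)·(3)·(-1)] = 28/45
L_4(3) = (8)·(7)·(1)·(-2)/[(11)·(10)·(4)·(1)] = -14/55
Sum: 5·(3/55) + (-7)·(-4/45) + (-9)·(2/3) + 3·(28/45) + 3·(-14/55) = -1981/495

-1981/495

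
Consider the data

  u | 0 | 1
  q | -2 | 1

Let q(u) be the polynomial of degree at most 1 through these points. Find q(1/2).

L_0(1/2) = (-1/2)/[(-1)] = 1/2
L_1(1/2) = (1/2)/[(1)] = 1/2
Sum: (-2)·(1/2) + 1·(1/2) = -1/2

-1/2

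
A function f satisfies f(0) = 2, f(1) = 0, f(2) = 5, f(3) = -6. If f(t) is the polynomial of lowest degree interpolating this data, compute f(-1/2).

L_0(-1/2) = (-3/2)·(-5/2)·(-7/2)/[(-1)·(-2)·(-3)] = 35/16
L_1(-1/2) = (-1/2)·(-5/2)·(-7/2)/[(1)·(-1)·(-2)] = -35/16
L_2(-1/2) = (-1/2)·(-3/2)·(-7/2)/[(2)·(1)·(-1)] = 21/16
L_3(-1/2) = (-1/2)·(-3/2)·(-5/2)/[(3)·(2)·(1)] = -5/16
Sum: 2·(35/16) + 0 + 5·(21/16) + (-6)·(-5/16) = 205/16

205/16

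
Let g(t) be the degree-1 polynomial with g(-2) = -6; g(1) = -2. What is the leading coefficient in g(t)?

4/3

Build the Lagrange basis polynomials:
L_0(t) = (t - 1) / [-3] = -(1/3)t + 1/3
L_1(t) = (t + 2) / [3] = (1/3)t + 2/3
g(t) = (-6)·L_0 + (-2)·L_1
Only the coefficient of t is needed; take it from each L_i and combine:
(-6)·(-1/3) + (-2)·(1/3) = 4/3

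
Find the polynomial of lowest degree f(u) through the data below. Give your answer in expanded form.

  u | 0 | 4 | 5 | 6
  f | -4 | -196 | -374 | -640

f(u) = -3u^3 + u^2 - 4u - 4

Newton's divided differences:
f[0,4] = (-196 - (-4)) / (4 - 0) = -48
f[4,5] = (-374 - (-196)) / (5 - 4) = -178
f[5,6] = (-640 - (-374)) / (6 - 5) = -266
f[0,4,5] = (-178 - (-48)) / (5 - 0) = -26
f[4,5,6] = (-266 - (-178)) / (6 - 4) = -44
f[0,4,5,6] = (-44 - (-26)) / (6 - 0) = -3
f(u) = -4 + (-48)·u + (-26)·u(u - 4) + (-3)·u(u - 4)(u - 5)
Expanding: f(u) = -3u^3 + u^2 - 4u - 4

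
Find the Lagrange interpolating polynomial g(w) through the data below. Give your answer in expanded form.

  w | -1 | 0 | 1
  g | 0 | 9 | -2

Build the Lagrange basis polynomials:
L_0(w) = w(w - 1) / [2] = (1/2)w^2 - (1/2)w
L_1(w) = (w + 1)(w - 1) / [-1] = -w^2 + 1
L_2(w) = (w + 1)w / [2] = (1/2)w^2 + (1/2)w
g(w) = 0·L_0 + 9·L_1 + (-2)·L_2
  0·L_0(w) = 0
  9·L_1(w) = -9w^2 + 9
  (-2)·L_2(w) = -w^2 - w
Adding term by term: -10w^2 - w + 9

g(w) = -10w^2 - w + 9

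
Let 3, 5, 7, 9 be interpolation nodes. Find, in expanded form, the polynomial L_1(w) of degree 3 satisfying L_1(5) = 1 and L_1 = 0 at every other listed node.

L_1(w) = (1/16)w^3 - (19/16)w^2 + (111/16)w - 189/16

L_1(w) = (w - 3)(w - 7)(w - 9) / [(2)·(-2)·(-4)]
       = (w^3 - 19w^2 + 111w - 189) / (16)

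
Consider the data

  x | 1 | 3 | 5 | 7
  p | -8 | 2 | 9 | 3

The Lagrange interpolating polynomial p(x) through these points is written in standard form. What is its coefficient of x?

Build the Lagrange basis polynomials:
L_0(x) = (x - 3)(x - 5)(x - 7) / [-48] = -(1/48)x^3 + (5/16)x^2 - (71/48)x + 35/16
L_1(x) = (x - 1)(x - 5)(x - 7) / [16] = (1/16)x^3 - (13/16)x^2 + (47/16)x - 35/16
L_2(x) = (x - 1)(x - 3)(x - 7) / [-16] = -(1/16)x^3 + (11/16)x^2 - (31/16)x + 21/16
L_3(x) = (x - 1)(x - 3)(x - 5) / [48] = (1/48)x^3 - (3/16)x^2 + (23/48)x - 5/16
p(x) = (-8)·L_0 + 2·L_1 + 9·L_2 + 3·L_3
Only the coefficient of x is needed; take it from each L_i and combine:
(-8)·(-71/48) + 2·(47/16) + 9·(-31/16) + 3·(23/48) = 41/24

41/24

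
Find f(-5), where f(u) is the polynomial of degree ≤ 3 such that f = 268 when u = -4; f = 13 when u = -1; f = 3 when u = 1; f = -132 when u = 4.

Evaluate each Lagrange basis at u = -5:
L_0(-5) = (-4)·(-6)·(-9)/[(-3)·(-5)·(-8)] = 9/5
L_1(-5) = (-1)·(-6)·(-9)/[(3)·(-2)·(-5)] = -9/5
L_2(-5) = (-1)·(-4)·(-9)/[(5)·(2)·(-3)] = 6/5
L_3(-5) = (-1)·(-4)·(-6)/[(8)·(5)·(3)] = -1/5
Sum: 268·(9/5) + 13·(-9/5) + 3·(6/5) + (-132)·(-1/5) = 489

489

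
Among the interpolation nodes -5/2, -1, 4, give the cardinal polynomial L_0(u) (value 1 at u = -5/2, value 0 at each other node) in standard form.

L_0(u) = (4/39)u^2 - (4/13)u - 16/39

L_0(u) = (u + 1)(u - 4) / [(-3/2)·(-13/2)]
       = (u^2 - 3u - 4) / (39/4)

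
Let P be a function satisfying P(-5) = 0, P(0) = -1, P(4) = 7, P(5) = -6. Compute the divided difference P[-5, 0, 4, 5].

P[-5,0] = (-1 - 0) / (0 - (-5)) = -1/5
P[0,4] = (7 - (-1)) / (4 - 0) = 2
P[4,5] = (-6 - 7) / (5 - 4) = -13
P[-5,0,4] = (2 - (-1/5)) / (4 - (-5)) = 11/45
P[0,4,5] = (-13 - 2) / (5 - 0) = -3
P[-5,0,4,5] = (-3 - 11/45) / (5 - (-5)) = -73/225

-73/225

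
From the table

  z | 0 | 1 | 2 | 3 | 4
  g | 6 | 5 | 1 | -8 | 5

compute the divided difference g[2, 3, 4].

11

g[2,3] = (-8 - 1) / (3 - 2) = -9
g[3,4] = (5 - (-8)) / (4 - 3) = 13
g[2,3,4] = (13 - (-9)) / (4 - 2) = 11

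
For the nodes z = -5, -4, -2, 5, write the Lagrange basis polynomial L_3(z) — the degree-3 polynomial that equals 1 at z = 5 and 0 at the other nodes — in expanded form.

L_3(z) = (1/630)z^3 + (11/630)z^2 + (19/315)z + 4/63

L_3(z) = (z + 5)(z + 4)(z + 2) / [(10)·(9)·(7)]
       = (z^3 + 11z^2 + 38z + 40) / (630)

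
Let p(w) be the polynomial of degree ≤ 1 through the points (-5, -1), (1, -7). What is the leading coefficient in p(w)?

The leading coefficient equals the top divided difference p[-5,1].
p[-5,1] = (-7 - (-1)) / (1 - (-5)) = -1

-1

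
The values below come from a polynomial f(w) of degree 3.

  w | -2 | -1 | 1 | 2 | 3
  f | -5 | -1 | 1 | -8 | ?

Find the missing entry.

The 4 known values determine f uniquely (degree ≤ 3).
Evaluate each Lagrange basis at w = 3:
L_0(3) = (4)·(2)·(1)/[(-1)·(-3)·(-4)] = -2/3
L_1(3) = (5)·(2)·(1)/[(1)·(-2)·(-3)] = 5/3
L_2(3) = (5)·(4)·(1)/[(3)·(2)·(-1)] = -10/3
L_3(3) = (5)·(4)·(2)/[(4)·(3)·(1)] = 10/3
Sum: (-5)·(-2/3) + (-1)·(5/3) + 1·(-10/3) + (-8)·(10/3) = -85/3

-85/3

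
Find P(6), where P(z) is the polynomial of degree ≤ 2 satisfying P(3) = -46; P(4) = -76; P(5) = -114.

-160

Using Newton's divided-difference form:
P[3,4] = (-76 - (-46)) / (4 - 3) = -30
P[4,5] = (-114 - (-76)) / (5 - 4) = -38
P[3,4,5] = (-38 - (-30)) / (5 - 3) = -4
P(6) = -46 + (-30)·(3) + (-4)·(3)·(2) = -160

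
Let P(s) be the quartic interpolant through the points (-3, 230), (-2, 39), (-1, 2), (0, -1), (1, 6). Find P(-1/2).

L_0(-1/2) = (3/2)·(1/2)·(-1/2)·(-3/2)/[(-1)·(-2)·(-3)·(-4)] = 3/128
L_1(-1/2) = (5/2)·(1/2)·(-1/2)·(-3/2)/[(1)·(-1)·(-2)·(-3)] = -5/32
L_2(-1/2) = (5/2)·(3/2)·(-1/2)·(-3/2)/[(2)·(1)·(-1)·(-2)] = 45/64
L_3(-1/2) = (5/2)·(3/2)·(1/2)·(-3/2)/[(3)·(2)·(1)·(-1)] = 15/32
L_4(-1/2) = (5/2)·(3/2)·(1/2)·(-1/2)/[(4)·(3)·(2)·(1)] = -5/128
Sum: 230·(3/128) + 39·(-5/32) + 2·(45/64) + (-1)·(15/32) + 6·(-5/128) = 0

0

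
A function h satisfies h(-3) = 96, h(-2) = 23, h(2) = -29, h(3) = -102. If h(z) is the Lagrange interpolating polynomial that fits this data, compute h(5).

Evaluate each Lagrange basis at z = 5:
L_0(5) = (7)·(3)·(2)/[(-1)·(-5)·(-6)] = -7/5
L_1(5) = (8)·(3)·(2)/[(1)·(-4)·(-5)] = 12/5
L_2(5) = (8)·(7)·(2)/[(5)·(4)·(-1)] = -28/5
L_3(5) = (8)·(7)·(3)/[(6)·(5)·(1)] = 28/5
Sum: 96·(-7/5) + 23·(12/5) + (-29)·(-28/5) + (-102)·(28/5) = -488

-488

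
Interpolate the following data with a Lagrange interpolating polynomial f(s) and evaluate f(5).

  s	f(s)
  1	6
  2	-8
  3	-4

58

L_0(5) = (3)·(2)/[(-1)·(-2)] = 3
L_1(5) = (4)·(2)/[(1)·(-1)] = -8
L_2(5) = (4)·(3)/[(2)·(1)] = 6
Sum: 6·(3) + (-8)·(-8) + (-4)·(6) = 58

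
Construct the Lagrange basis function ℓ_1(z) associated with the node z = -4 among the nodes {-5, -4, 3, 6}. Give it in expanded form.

ℓ_1(z) = (z + 5)(z - 3)(z - 6) / [(1)·(-7)·(-10)]
       = (z^3 - 4z^2 - 27z + 90) / (70)

ℓ_1(z) = (1/70)z^3 - (2/35)z^2 - (27/70)z + 9/7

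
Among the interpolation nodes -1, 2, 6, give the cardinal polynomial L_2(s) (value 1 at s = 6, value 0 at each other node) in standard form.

L_2(s) = (1/28)s^2 - (1/28)s - 1/14

L_2(s) = (s + 1)(s - 2) / [(7)·(4)]
       = (s^2 - s - 2) / (28)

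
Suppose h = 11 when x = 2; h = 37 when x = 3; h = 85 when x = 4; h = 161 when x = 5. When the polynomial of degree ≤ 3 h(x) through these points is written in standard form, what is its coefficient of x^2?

2

L_0(x) = (x - 3)(x - 4)(x - 5) / [-6] = -(1/6)x^3 + 2x^2 - (47/6)x + 10
L_1(x) = (x - 2)(x - 4)(x - 5) / [2] = (1/2)x^3 - (11/2)x^2 + 19x - 20
L_2(x) = (x - 2)(x - 3)(x - 5) / [-2] = -(1/2)x^3 + 5x^2 - (31/2)x + 15
L_3(x) = (x - 2)(x - 3)(x - 4) / [6] = (1/6)x^3 - (3/2)x^2 + (13/3)x - 4
h(x) = 11·L_0 + 37·L_1 + 85·L_2 + 161·L_3
Only the coefficient of x^2 is needed; take it from each L_i and combine:
11·(2) + 37·(-11/2) + 85·(5) + 161·(-3/2) = 2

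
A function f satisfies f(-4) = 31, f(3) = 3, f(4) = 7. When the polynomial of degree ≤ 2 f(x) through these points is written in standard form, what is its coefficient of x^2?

1

The leading coefficient equals the top divided difference f[-4,3,4].
f[-4,3] = (3 - 31) / (3 - (-4)) = -4
f[3,4] = (7 - 3) / (4 - 3) = 4
f[-4,3,4] = (4 - (-4)) / (4 - (-4)) = 1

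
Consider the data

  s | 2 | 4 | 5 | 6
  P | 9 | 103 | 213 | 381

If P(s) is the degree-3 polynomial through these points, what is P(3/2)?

L_0(3/2) = (-5/2)·(-7/2)·(-9/2)/[(-2)·(-3)·(-4)] = 105/64
L_1(3/2) = (-1/2)·(-7/2)·(-9/2)/[(2)·(-1)·(-2)] = -63/32
L_2(3/2) = (-1/2)·(-5/2)·(-9/2)/[(3)·(1)·(-1)] = 15/8
L_3(3/2) = (-1/2)·(-5/2)·(-7/2)/[(4)·(2)·(1)] = -35/64
Sum: 9·(105/64) + 103·(-63/32) + 213·(15/8) + 381·(-35/64) = 3

3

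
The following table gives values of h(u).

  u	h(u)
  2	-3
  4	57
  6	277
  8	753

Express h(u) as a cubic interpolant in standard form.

h(u) = 2u^3 - 4u^2 - 2u + 1

L_0(u) = (u - 4)(u - 6)(u - 8) / [-48] = -(1/48)u^3 + (3/8)u^2 - (13/6)u + 4
L_1(u) = (u - 2)(u - 6)(u - 8) / [16] = (1/16)u^3 - u^2 + (19/4)u - 6
L_2(u) = (u - 2)(u - 4)(u - 8) / [-16] = -(1/16)u^3 + (7/8)u^2 - (7/2)u + 4
L_3(u) = (u - 2)(u - 4)(u - 6) / [48] = (1/48)u^3 - (1/4)u^2 + (11/12)u - 1
h(u) = (-3)·L_0 + 57·L_1 + 277·L_2 + 753·L_3
  (-3)·L_0(u) = (1/16)u^3 - (9/8)u^2 + (13/2)u - 12
  57·L_1(u) = (57/16)u^3 - 57u^2 + (1083/4)u - 342
  277·L_2(u) = -(277/16)u^3 + (1939/8)u^2 - (1939/2)u + 1108
  753·L_3(u) = (251/16)u^3 - (753/4)u^2 + (2761/4)u - 753
Adding term by term: 2u^3 - 4u^2 - 2u + 1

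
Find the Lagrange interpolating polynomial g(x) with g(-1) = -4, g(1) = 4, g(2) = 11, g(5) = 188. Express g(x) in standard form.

Build the Lagrange basis polynomials:
L_0(x) = (x - 1)(x - 2)(x - 5) / [-36] = -(1/36)x^3 + (2/9)x^2 - (17/36)x + 5/18
L_1(x) = (x + 1)(x - 2)(x - 5) / [8] = (1/8)x^3 - (3/4)x^2 + (3/8)x + 5/4
L_2(x) = (x + 1)(x - 1)(x - 5) / [-9] = -(1/9)x^3 + (5/9)x^2 + (1/9)x - 5/9
L_3(x) = (x + 1)(x - 1)(x - 2) / [72] = (1/72)x^3 - (1/36)x^2 - (1/72)x + 1/36
g(x) = (-4)·L_0 + 4·L_1 + 11·L_2 + 188·L_3
  (-4)·L_0(x) = (1/9)x^3 - (8/9)x^2 + (17/9)x - 10/9
  4·L_1(x) = (1/2)x^3 - 3x^2 + (3/2)x + 5
  11·L_2(x) = -(11/9)x^3 + (55/9)x^2 + (11/9)x - 55/9
  188·L_3(x) = (47/18)x^3 - (47/9)x^2 - (47/18)x + 47/9
Adding term by term: 2x^3 - 3x^2 + 2x + 3

g(x) = 2x^3 - 3x^2 + 2x + 3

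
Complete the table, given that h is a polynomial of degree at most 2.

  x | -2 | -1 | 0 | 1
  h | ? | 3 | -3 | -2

16

The 3 known values determine h uniquely (degree ≤ 2).
L_0(-2) = (-2)·(-3)/[(-1)·(-2)] = 3
L_1(-2) = (-1)·(-3)/[(1)·(-1)] = -3
L_2(-2) = (-1)·(-2)/[(2)·(1)] = 1
Sum: 3·(3) + (-3)·(-3) + (-2)·(1) = 16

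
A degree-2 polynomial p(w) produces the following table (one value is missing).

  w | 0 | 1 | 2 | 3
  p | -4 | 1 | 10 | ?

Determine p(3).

The 3 known values determine p uniquely (degree ≤ 2).
Evaluate each Lagrange basis at w = 3:
L_0(3) = (2)·(1)/[(-1)·(-2)] = 1
L_1(3) = (3)·(1)/[(1)·(-1)] = -3
L_2(3) = (3)·(2)/[(2)·(1)] = 3
Sum: (-4)·(1) + 1·(-3) + 10·(3) = 23

23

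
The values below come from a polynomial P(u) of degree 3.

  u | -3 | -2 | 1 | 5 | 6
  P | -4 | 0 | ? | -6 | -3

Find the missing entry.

The 4 known values determine P uniquely (degree ≤ 3).
L_0(1) = (3)·(-4)·(-5)/[(-1)·(-8)·(-9)] = -5/6
L_1(1) = (4)·(-4)·(-5)/[(1)·(-7)·(-8)] = 10/7
L_2(1) = (4)·(3)·(-5)/[(8)·(7)·(-1)] = 15/14
L_3(1) = (4)·(3)·(-4)/[(9)·(8)·(1)] = -2/3
Sum: (-4)·(-5/6) + 0 + (-6)·(15/14) + (-3)·(-2/3) = -23/21

-23/21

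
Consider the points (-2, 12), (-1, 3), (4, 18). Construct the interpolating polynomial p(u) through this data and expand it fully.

Build the Lagrange basis polynomials:
L_0(u) = (u + 1)(u - 4) / [6] = (1/6)u^2 - (1/2)u - 2/3
L_1(u) = (u + 2)(u - 4) / [-5] = -(1/5)u^2 + (2/5)u + 8/5
L_2(u) = (u + 2)(u + 1) / [30] = (1/30)u^2 + (1/10)u + 1/15
p(u) = 12·L_0 + 3·L_1 + 18·L_2
  12·L_0(u) = 2u^2 - 6u - 8
  3·L_1(u) = -(3/5)u^2 + (6/5)u + 24/5
  18·L_2(u) = (3/5)u^2 + (9/5)u + 6/5
Adding term by term: 2u^2 - 3u - 2

p(u) = 2u^2 - 3u - 2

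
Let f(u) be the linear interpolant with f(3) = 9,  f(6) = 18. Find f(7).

Evaluate each Lagrange basis at u = 7:
L_0(7) = (1)/[(-3)] = -1/3
L_1(7) = (4)/[(3)] = 4/3
Sum: 9·(-1/3) + 18·(4/3) = 21

21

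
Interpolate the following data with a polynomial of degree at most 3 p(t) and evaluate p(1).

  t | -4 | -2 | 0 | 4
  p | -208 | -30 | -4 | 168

Using Newton's divided-difference form:
p[-4,-2] = (-30 - (-208)) / (-2 - (-4)) = 89
p[-2,0] = (-4 - (-30)) / (0 - (-2)) = 13
p[0,4] = (168 - (-4)) / (4 - 0) = 43
p[-4,-2,0] = (13 - 89) / (0 - (-4)) = -19
p[-2,0,4] = (43 - 13) / (4 - (-2)) = 5
p[-4,-2,0,4] = (5 - (-19)) / (4 - (-4)) = 3
p(1) = -208 + 89·(5) + (-19)·(5)·(3) + 3·(5)·(3)·(1) = -3

-3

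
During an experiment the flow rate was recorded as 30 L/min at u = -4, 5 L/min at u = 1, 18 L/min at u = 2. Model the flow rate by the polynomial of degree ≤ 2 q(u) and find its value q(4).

L_0(4) = (3)·(2)/[(-5)·(-6)] = 1/5
L_1(4) = (8)·(2)/[(5)·(-1)] = -16/5
L_2(4) = (8)·(3)/[(6)·(1)] = 4
Sum: 30·(1/5) + 5·(-16/5) + 18·(4) = 62

62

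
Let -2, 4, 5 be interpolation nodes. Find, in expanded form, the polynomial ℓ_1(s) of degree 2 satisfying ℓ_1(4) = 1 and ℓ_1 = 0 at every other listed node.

ℓ_1(s) = (s + 2)(s - 5) / [(6)·(-1)]
       = (s^2 - 3s - 10) / (-6)

ℓ_1(s) = -(1/6)s^2 + (1/2)s + 5/3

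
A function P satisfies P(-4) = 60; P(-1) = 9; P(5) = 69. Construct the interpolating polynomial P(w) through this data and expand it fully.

P(w) = 3w^2 - 2w + 4

Build the Lagrange basis polynomials:
L_0(w) = (w + 1)(w - 5) / [27] = (1/27)w^2 - (4/27)w - 5/27
L_1(w) = (w + 4)(w - 5) / [-18] = -(1/18)w^2 + (1/18)w + 10/9
L_2(w) = (w + 4)(w + 1) / [54] = (1/54)w^2 + (5/54)w + 2/27
P(w) = 60·L_0 + 9·L_1 + 69·L_2
  60·L_0(w) = (20/9)w^2 - (80/9)w - 100/9
  9·L_1(w) = -(1/2)w^2 + (1/2)w + 10
  69·L_2(w) = (23/18)w^2 + (115/18)w + 46/9
Adding term by term: 3w^2 - 2w + 4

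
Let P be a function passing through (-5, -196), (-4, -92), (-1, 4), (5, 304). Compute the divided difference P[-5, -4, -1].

P[-5,-4] = (-92 - (-196)) / (-4 - (-5)) = 104
P[-4,-1] = (4 - (-92)) / (-1 - (-4)) = 32
P[-5,-4,-1] = (32 - 104) / (-1 - (-5)) = -18

-18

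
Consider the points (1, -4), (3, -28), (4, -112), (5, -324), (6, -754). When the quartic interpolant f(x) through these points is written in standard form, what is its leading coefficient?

Build the Lagrange basis polynomials:
L_0(x) = (x - 3)(x - 4)(x - 5)(x - 6) / [120] = (1/120)x^4 - (3/20)x^3 + (119/120)x^2 - (57/20)x + 3
L_1(x) = (x - 1)(x - 4)(x - 5)(x - 6) / [-12] = -(1/12)x^4 + (4/3)x^3 - (89/12)x^2 + (97/6)x - 10
L_2(x) = (x - 1)(x - 3)(x - 5)(x - 6) / [6] = (1/6)x^4 - (5/2)x^3 + (77/6)x^2 - (51/2)x + 15
L_3(x) = (x - 1)(x - 3)(x - 4)(x - 6) / [-8] = -(1/8)x^4 + (7/4)x^3 - (67/8)x^2 + (63/4)x - 9
L_4(x) = (x - 1)(x - 3)(x - 4)(x - 5) / [30] = (1/30)x^4 - (13/30)x^3 + (59/30)x^2 - (107/30)x + 2
f(x) = (-4)·L_0 + (-28)·L_1 + (-112)·L_2 + (-324)·L_3 + (-754)·L_4
Only the coefficient of x^4 is needed; take it from each L_i and combine:
(-4)·(1/120) + (-28)·(-1/12) + (-112)·(1/6) + (-324)·(-1/8) + (-754)·(1/30) = -1

-1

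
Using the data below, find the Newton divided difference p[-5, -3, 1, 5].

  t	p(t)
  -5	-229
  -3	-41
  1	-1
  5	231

2

p[-5,-3] = (-41 - (-229)) / (-3 - (-5)) = 94
p[-3,1] = (-1 - (-41)) / (1 - (-3)) = 10
p[1,5] = (231 - (-1)) / (5 - 1) = 58
p[-5,-3,1] = (10 - 94) / (1 - (-5)) = -14
p[-3,1,5] = (58 - 10) / (5 - (-3)) = 6
p[-5,-3,1,5] = (6 - (-14)) / (5 - (-5)) = 2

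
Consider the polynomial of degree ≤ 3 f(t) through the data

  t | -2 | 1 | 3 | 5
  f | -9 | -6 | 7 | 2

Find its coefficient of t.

Build the Lagrange basis polynomials:
L_0(t) = (t - 1)(t - 3)(t - 5) / [-105] = -(1/105)t^3 + (3/35)t^2 - (23/105)t + 1/7
L_1(t) = (t + 2)(t - 3)(t - 5) / [24] = (1/24)t^3 - (1/4)t^2 - (1/24)t + 5/4
L_2(t) = (t + 2)(t - 1)(t - 5) / [-20] = -(1/20)t^3 + (1/5)t^2 + (7/20)t - 1/2
L_3(t) = (t + 2)(t - 1)(t - 3) / [56] = (1/56)t^3 - (1/28)t^2 - (5/56)t + 3/28
f(t) = (-9)·L_0 + (-6)·L_1 + 7·L_2 + 2·L_3
Only the coefficient of t is needed; take it from each L_i and combine:
(-9)·(-23/105) + (-6)·(-1/24) + 7·(7/20) + 2·(-5/56) = 629/140

629/140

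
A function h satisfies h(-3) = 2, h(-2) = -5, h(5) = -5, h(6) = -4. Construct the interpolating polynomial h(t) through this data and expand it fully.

Build the Lagrange basis polynomials:
L_0(t) = (t + 2)(t - 5)(t - 6) / [-72] = -(1/72)t^3 + (1/8)t^2 - (1/9)t - 5/6
L_1(t) = (t + 3)(t - 5)(t - 6) / [56] = (1/56)t^3 - (1/7)t^2 - (3/56)t + 45/28
L_2(t) = (t + 3)(t + 2)(t - 6) / [-56] = -(1/56)t^3 + (1/56)t^2 + (3/7)t + 9/14
L_3(t) = (t + 3)(t + 2)(t - 5) / [72] = (1/72)t^3 - (19/72)t - 5/12
h(t) = 2·L_0 + (-5)·L_1 + (-5)·L_2 + (-4)·L_3
  2·L_0(t) = -(1/36)t^3 + (1/4)t^2 - (2/9)t - 5/3
  (-5)·L_1(t) = -(5/56)t^3 + (5/7)t^2 + (15/56)t - 225/28
  (-5)·L_2(t) = (5/56)t^3 - (5/56)t^2 - (15/7)t - 45/14
  (-4)·L_3(t) = -(1/18)t^3 + (19/18)t + 5/3
Adding term by term: -(1/12)t^3 + (7/8)t^2 - (25/24)t - 45/4

h(t) = -(1/12)t^3 + (7/8)t^2 - (25/24)t - 45/4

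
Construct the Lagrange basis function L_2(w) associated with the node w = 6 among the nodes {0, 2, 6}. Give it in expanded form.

L_2(w) = (1/24)w^2 - (1/12)w

L_2(w) = w(w - 2) / [(6)·(4)]
       = (w^2 - 2w) / (24)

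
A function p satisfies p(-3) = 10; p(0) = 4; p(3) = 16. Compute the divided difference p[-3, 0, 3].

1

p[-3,0] = (4 - 10) / (0 - (-3)) = -2
p[0,3] = (16 - 4) / (3 - 0) = 4
p[-3,0,3] = (4 - (-2)) / (3 - (-3)) = 1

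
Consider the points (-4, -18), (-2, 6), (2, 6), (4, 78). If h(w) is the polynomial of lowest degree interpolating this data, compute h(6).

L_0(6) = (8)·(4)·(2)/[(-2)·(-6)·(-8)] = -2/3
L_1(6) = (10)·(4)·(2)/[(2)·(-4)·(-6)] = 5/3
L_2(6) = (10)·(8)·(2)/[(6)·(4)·(-2)] = -10/3
L_3(6) = (10)·(8)·(4)/[(8)·(6)·(2)] = 10/3
Sum: (-18)·(-2/3) + 6·(5/3) + 6·(-10/3) + 78·(10/3) = 262

262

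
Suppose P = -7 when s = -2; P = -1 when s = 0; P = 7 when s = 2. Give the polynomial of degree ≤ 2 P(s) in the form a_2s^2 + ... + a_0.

P(s) = (1/4)s^2 + (7/2)s - 1

Newton's divided differences:
P[-2,0] = (-1 - (-7)) / (0 - (-2)) = 3
P[0,2] = (7 - (-1)) / (2 - 0) = 4
P[-2,0,2] = (4 - 3) / (2 - (-2)) = 1/4
P(s) = -7 + 3·(s + 2) + (1/4)·(s + 2)s
Expanding: P(s) = (1/4)s^2 + (7/2)s - 1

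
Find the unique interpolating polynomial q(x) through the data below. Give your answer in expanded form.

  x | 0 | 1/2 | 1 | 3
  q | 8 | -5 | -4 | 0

L_0(x) = (x - 1/2)(x - 1)(x - 3) / [-3/2] = -(2/3)x^3 + 3x^2 - (10/3)x + 1
L_1(x) = x(x - 1)(x - 3) / [5/8] = (8/5)x^3 - (32/5)x^2 + (24/5)x
L_2(x) = x(x - 1/2)(x - 3) / [-1] = -x^3 + (7/2)x^2 - (3/2)x
L_3(x) = x(x - 1/2)(x - 1) / [15] = (1/15)x^3 - (1/10)x^2 + (1/30)x
q(x) = 8·L_0 + (-5)·L_1 + (-4)·L_2 + 0·L_3
  8·L_0(x) = -(16/3)x^3 + 24x^2 - (80/3)x + 8
  (-5)·L_1(x) = -8x^3 + 32x^2 - 24x
  (-4)·L_2(x) = 4x^3 - 14x^2 + 6x
  0·L_3(x) = 0
Adding term by term: -(28/3)x^3 + 42x^2 - (134/3)x + 8

q(x) = -(28/3)x^3 + 42x^2 - (134/3)x + 8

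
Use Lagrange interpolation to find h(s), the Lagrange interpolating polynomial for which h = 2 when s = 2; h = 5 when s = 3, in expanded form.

h(s) = 3s - 4

Build the Lagrange basis polynomials:
L_0(s) = (s - 3) / [-1] = -s + 3
L_1(s) = (s - 2) / [1] = s - 2
h(s) = 2·L_0 + 5·L_1
  2·L_0(s) = -2s + 6
  5·L_1(s) = 5s - 10
Adding term by term: 3s - 4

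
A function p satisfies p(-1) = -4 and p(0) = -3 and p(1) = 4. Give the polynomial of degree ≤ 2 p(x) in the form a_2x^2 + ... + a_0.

p(x) = 3x^2 + 4x - 3

Build the Lagrange basis polynomials:
L_0(x) = x(x - 1) / [2] = (1/2)x^2 - (1/2)x
L_1(x) = (x + 1)(x - 1) / [-1] = -x^2 + 1
L_2(x) = (x + 1)x / [2] = (1/2)x^2 + (1/2)x
p(x) = (-4)·L_0 + (-3)·L_1 + 4·L_2
  (-4)·L_0(x) = -2x^2 + 2x
  (-3)·L_1(x) = 3x^2 - 3
  4·L_2(x) = 2x^2 + 2x
Adding term by term: 3x^2 + 4x - 3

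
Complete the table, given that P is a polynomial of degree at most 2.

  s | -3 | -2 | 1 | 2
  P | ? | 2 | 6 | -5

The 3 known values determine P uniquely (degree ≤ 2).
Evaluate each Lagrange basis at s = -3:
L_0(-3) = (-4)·(-5)/[(-3)·(-4)] = 5/3
L_1(-3) = (-1)·(-5)/[(3)·(-1)] = -5/3
L_2(-3) = (-1)·(-4)/[(4)·(1)] = 1
Sum: 2·(5/3) + 6·(-5/3) + (-5)·(1) = -35/3

-35/3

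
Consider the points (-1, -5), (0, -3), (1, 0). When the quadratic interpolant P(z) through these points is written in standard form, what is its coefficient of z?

Build the Lagrange basis polynomials:
L_0(z) = z(z - 1) / [2] = (1/2)z^2 - (1/2)z
L_1(z) = (z + 1)(z - 1) / [-1] = -z^2 + 1
L_2(z) = (z + 1)z / [2] = (1/2)z^2 + (1/2)z
P(z) = (-5)·L_0 + (-3)·L_1 + 0·L_2
Only the coefficient of z is needed; take it from each L_i and combine:
(-5)·(-1/2) + (-3)·(0) + 0·(1/2) = 5/2

5/2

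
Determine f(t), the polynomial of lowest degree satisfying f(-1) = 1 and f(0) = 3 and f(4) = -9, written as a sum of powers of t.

f(t) = -t^2 + t + 3

Build the Lagrange basis polynomials:
L_0(t) = t(t - 4) / [5] = (1/5)t^2 - (4/5)t
L_1(t) = (t + 1)(t - 4) / [-4] = -(1/4)t^2 + (3/4)t + 1
L_2(t) = (t + 1)t / [20] = (1/20)t^2 + (1/20)t
f(t) = 1·L_0 + 3·L_1 + (-9)·L_2
  1·L_0(t) = (1/5)t^2 - (4/5)t
  3·L_1(t) = -(3/4)t^2 + (9/4)t + 3
  (-9)·L_2(t) = -(9/20)t^2 - (9/20)t
Adding term by term: -t^2 + t + 3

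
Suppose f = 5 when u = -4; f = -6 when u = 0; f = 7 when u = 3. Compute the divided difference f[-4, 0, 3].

85/84

f[-4,0] = (-6 - 5) / (0 - (-4)) = -11/4
f[0,3] = (7 - (-6)) / (3 - 0) = 13/3
f[-4,0,3] = (13/3 - (-11/4)) / (3 - (-4)) = 85/84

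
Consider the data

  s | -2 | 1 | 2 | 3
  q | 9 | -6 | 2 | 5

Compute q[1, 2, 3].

q[1,2] = (2 - (-6)) / (2 - 1) = 8
q[2,3] = (5 - 2) / (3 - 2) = 3
q[1,2,3] = (3 - 8) / (3 - 1) = -5/2

-5/2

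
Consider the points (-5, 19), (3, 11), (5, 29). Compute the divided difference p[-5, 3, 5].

p[-5,3] = (11 - 19) / (3 - (-5)) = -1
p[3,5] = (29 - 11) / (5 - 3) = 9
p[-5,3,5] = (9 - (-1)) / (5 - (-5)) = 1

1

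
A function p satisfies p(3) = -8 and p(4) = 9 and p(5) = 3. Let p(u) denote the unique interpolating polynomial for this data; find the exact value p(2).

Using Newton's divided-difference form:
p[3,4] = (9 - (-8)) / (4 - 3) = 17
p[4,5] = (3 - 9) / (5 - 4) = -6
p[3,4,5] = (-6 - 17) / (5 - 3) = -23/2
p(2) = -8 + 17·(-1) + (-23/2)·(-1)·(-2) = -48

-48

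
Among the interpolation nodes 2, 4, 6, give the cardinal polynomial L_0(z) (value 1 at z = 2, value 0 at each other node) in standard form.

L_0(z) = (z - 4)(z - 6) / [(-2)·(-4)]
       = (z^2 - 10z + 24) / (8)

L_0(z) = (1/8)z^2 - (5/4)z + 3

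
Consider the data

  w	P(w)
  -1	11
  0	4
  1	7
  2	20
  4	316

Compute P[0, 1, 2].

5

P[0,1] = (7 - 4) / (1 - 0) = 3
P[1,2] = (20 - 7) / (2 - 1) = 13
P[0,1,2] = (13 - 3) / (2 - 0) = 5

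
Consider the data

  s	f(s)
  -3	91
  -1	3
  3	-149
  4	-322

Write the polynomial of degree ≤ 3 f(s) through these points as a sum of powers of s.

Newton's divided differences:
f[-3,-1] = (3 - 91) / (-1 - (-3)) = -44
f[-1,3] = (-149 - 3) / (3 - (-1)) = -38
f[3,4] = (-322 - (-149)) / (4 - 3) = -173
f[-3,-1,3] = (-38 - (-44)) / (3 - (-3)) = 1
f[-1,3,4] = (-173 - (-38)) / (4 - (-1)) = -27
f[-3,-1,3,4] = (-27 - 1) / (4 - (-3)) = -4
f(s) = 91 + (-44)·(s + 3) + 1·(s + 3)(s + 1) + (-4)·(s + 3)(s + 1)(s - 3)
Expanding: f(s) = -4s^3 - 3s^2 - 4s - 2

f(s) = -4s^3 - 3s^2 - 4s - 2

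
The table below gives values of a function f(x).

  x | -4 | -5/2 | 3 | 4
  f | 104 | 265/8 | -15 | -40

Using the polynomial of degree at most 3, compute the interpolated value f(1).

Using Newton's divided-difference form:
f[-4,-5/2] = (265/8 - 104) / (-5/2 - (-4)) = -189/4
f[-5/2,3] = (-15 - 265/8) / (3 - (-5/2)) = -35/4
f[3,4] = (-40 - (-15)) / (4 - 3) = -25
f[-4,-5/2,3] = (-35/4 - (-189/4)) / (3 - (-4)) = 11/2
f[-5/2,3,4] = (-25 - (-35/4)) / (4 - (-5/2)) = -5/2
f[-4,-5/2,3,4] = (-5/2 - 11/2) / (4 - (-4)) = -1
f(1) = 104 + (-189/4)·(5) + (11/2)·(5)·(7/2) + (-1)·(5)·(7/2)·(-2) = -1

-1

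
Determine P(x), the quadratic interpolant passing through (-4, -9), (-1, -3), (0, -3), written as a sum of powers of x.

Build the Lagrange basis polynomials:
L_0(x) = (x + 1)x / [12] = (1/12)x^2 + (1/12)x
L_1(x) = (x + 4)x / [-3] = -(1/3)x^2 - (4/3)x
L_2(x) = (x + 4)(x + 1) / [4] = (1/4)x^2 + (5/4)x + 1
P(x) = (-9)·L_0 + (-3)·L_1 + (-3)·L_2
  (-9)·L_0(x) = -(3/4)x^2 - (3/4)x
  (-3)·L_1(x) = x^2 + 4x
  (-3)·L_2(x) = -(3/4)x^2 - (15/4)x - 3
Adding term by term: -(1/2)x^2 - (1/2)x - 3

P(x) = -(1/2)x^2 - (1/2)x - 3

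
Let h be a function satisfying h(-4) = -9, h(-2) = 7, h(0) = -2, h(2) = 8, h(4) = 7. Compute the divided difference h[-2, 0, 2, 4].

h[-2,0] = (-2 - 7) / (0 - (-2)) = -9/2
h[0,2] = (8 - (-2)) / (2 - 0) = 5
h[2,4] = (7 - 8) / (4 - 2) = -1/2
h[-2,0,2] = (5 - (-9/2)) / (2 - (-2)) = 19/8
h[0,2,4] = (-1/2 - 5) / (4 - 0) = -11/8
h[-2,0,2,4] = (-11/8 - 19/8) / (4 - (-2)) = -5/8

-5/8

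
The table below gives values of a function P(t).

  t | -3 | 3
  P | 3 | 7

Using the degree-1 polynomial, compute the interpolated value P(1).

17/3

Evaluate each Lagrange basis at t = 1:
L_0(1) = (-2)/[(-6)] = 1/3
L_1(1) = (4)/[(6)] = 2/3
Sum: 3·(1/3) + 7·(2/3) = 17/3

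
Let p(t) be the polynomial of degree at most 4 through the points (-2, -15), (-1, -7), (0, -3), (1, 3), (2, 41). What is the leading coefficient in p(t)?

The leading coefficient equals the top divided difference p[-2,-1,0,1,2].
p[-2,-1] = (-7 - (-15)) / (-1 - (-2)) = 8
p[-1,0] = (-3 - (-7)) / (0 - (-1)) = 4
p[0,1] = (3 - (-3)) / (1 - 0) = 6
p[1,2] = (41 - 3) / (2 - 1) = 38
p[-2,-1,0] = (4 - 8) / (0 - (-2)) = -2
p[-1,0,1] = (6 - 4) / (1 - (-1)) = 1
p[0,1,2] = (38 - 6) / (2 - 0) = 16
p[-2,-1,0,1] = (1 - (-2)) / (1 - (-2)) = 1
p[-1,0,1,2] = (16 - 1) / (2 - (-1)) = 5
p[-2,-1,0,1,2] = (5 - 1) / (2 - (-2)) = 1

1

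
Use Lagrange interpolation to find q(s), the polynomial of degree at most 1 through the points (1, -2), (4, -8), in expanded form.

Build the Lagrange basis polynomials:
L_0(s) = (s - 4) / [-3] = -(1/3)s + 4/3
L_1(s) = (s - 1) / [3] = (1/3)s - 1/3
q(s) = (-2)·L_0 + (-8)·L_1
  (-2)·L_0(s) = (2/3)s - 8/3
  (-8)·L_1(s) = -(8/3)s + 8/3
Adding term by term: -2s

q(s) = -2s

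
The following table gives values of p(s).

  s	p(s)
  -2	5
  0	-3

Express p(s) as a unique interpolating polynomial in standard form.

L_0(s) = s / [-2] = -(1/2)s
L_1(s) = (s + 2) / [2] = (1/2)s + 1
p(s) = 5·L_0 + (-3)·L_1
  5·L_0(s) = -(5/2)s
  (-3)·L_1(s) = -(3/2)s - 3
Adding term by term: -4s - 3

p(s) = -4s - 3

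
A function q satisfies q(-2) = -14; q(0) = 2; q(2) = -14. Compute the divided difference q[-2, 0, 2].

-4

q[-2,0] = (2 - (-14)) / (0 - (-2)) = 8
q[0,2] = (-14 - 2) / (2 - 0) = -8
q[-2,0,2] = (-8 - 8) / (2 - (-2)) = -4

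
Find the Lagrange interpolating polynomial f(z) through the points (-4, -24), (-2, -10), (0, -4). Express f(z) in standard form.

L_0(z) = (z + 2)z / [8] = (1/8)z^2 + (1/4)z
L_1(z) = (z + 4)z / [-4] = -(1/4)z^2 - z
L_2(z) = (z + 4)(z + 2) / [8] = (1/8)z^2 + (3/4)z + 1
f(z) = (-24)·L_0 + (-10)·L_1 + (-4)·L_2
  (-24)·L_0(z) = -3z^2 - 6z
  (-10)·L_1(z) = (5/2)z^2 + 10z
  (-4)·L_2(z) = -(1/2)z^2 - 3z - 4
Adding term by term: -z^2 + z - 4

f(z) = -z^2 + z - 4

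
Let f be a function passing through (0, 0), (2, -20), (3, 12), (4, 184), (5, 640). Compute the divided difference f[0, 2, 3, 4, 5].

2

f[0,2] = (-20 - 0) / (2 - 0) = -10
f[2,3] = (12 - (-20)) / (3 - 2) = 32
f[3,4] = (184 - 12) / (4 - 3) = 172
f[4,5] = (640 - 184) / (5 - 4) = 456
f[0,2,3] = (32 - (-10)) / (3 - 0) = 14
f[2,3,4] = (172 - 32) / (4 - 2) = 70
f[3,4,5] = (456 - 172) / (5 - 3) = 142
f[0,2,3,4] = (70 - 14) / (4 - 0) = 14
f[2,3,4,5] = (142 - 70) / (5 - 2) = 24
f[0,2,3,4,5] = (24 - 14) / (5 - 0) = 2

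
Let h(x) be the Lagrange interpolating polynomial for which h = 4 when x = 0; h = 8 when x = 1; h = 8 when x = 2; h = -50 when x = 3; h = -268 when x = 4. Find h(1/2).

L_0(1/2) = (-1/2)·(-3/2)·(-5/2)·(-7/2)/[(-1)·(-2)·(-3)·(-4)] = 35/128
L_1(1/2) = (1/2)·(-3/2)·(-5/2)·(-7/2)/[(1)·(-1)·(-2)·(-3)] = 35/32
L_2(1/2) = (1/2)·(-1/2)·(-5/2)·(-7/2)/[(2)·(1)·(-1)·(-2)] = -35/64
L_3(1/2) = (1/2)·(-1/2)·(-3/2)·(-7/2)/[(3)·(2)·(1)·(-1)] = 7/32
L_4(1/2) = (1/2)·(-1/2)·(-3/2)·(-5/2)/[(4)·(3)·(2)·(1)] = -5/128
Sum: 4·(35/128) + 8·(35/32) + 8·(-35/64) + (-50)·(7/32) + (-268)·(-5/128) = 5

5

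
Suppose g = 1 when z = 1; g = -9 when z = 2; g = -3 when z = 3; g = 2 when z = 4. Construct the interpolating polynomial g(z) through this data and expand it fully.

Build the Lagrange basis polynomials:
L_0(z) = (z - 2)(z - 3)(z - 4) / [-6] = -(1/6)z^3 + (3/2)z^2 - (13/3)z + 4
L_1(z) = (z - 1)(z - 3)(z - 4) / [2] = (1/2)z^3 - 4z^2 + (19/2)z - 6
L_2(z) = (z - 1)(z - 2)(z - 4) / [-2] = -(1/2)z^3 + (7/2)z^2 - 7z + 4
L_3(z) = (z - 1)(z - 2)(z - 3) / [6] = (1/6)z^3 - z^2 + (11/6)z - 1
g(z) = 1·L_0 + (-9)·L_1 + (-3)·L_2 + 2·L_3
  1·L_0(z) = -(1/6)z^3 + (3/2)z^2 - (13/3)z + 4
  (-9)·L_1(z) = -(9/2)z^3 + 36z^2 - (171/2)z + 54
  (-3)·L_2(z) = (3/2)z^3 - (21/2)z^2 + 21z - 12
  2·L_3(z) = (1/3)z^3 - 2z^2 + (11/3)z - 2
Adding term by term: -(17/6)z^3 + 25z^2 - (391/6)z + 44

g(z) = -(17/6)z^3 + 25z^2 - (391/6)z + 44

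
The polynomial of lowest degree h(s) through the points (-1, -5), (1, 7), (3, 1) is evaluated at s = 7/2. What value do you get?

Using Newton's divided-difference form:
h[-1,1] = (7 - (-5)) / (1 - (-1)) = 6
h[1,3] = (1 - 7) / (3 - 1) = -3
h[-1,1,3] = (-3 - 6) / (3 - (-1)) = -9/4
h(7/2) = -5 + 6·(9/2) + (-9/4)·(9/2)·(5/2) = -53/16

-53/16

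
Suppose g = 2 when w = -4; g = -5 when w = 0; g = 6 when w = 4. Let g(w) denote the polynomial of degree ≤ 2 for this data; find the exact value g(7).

Using Newton's divided-difference form:
g[-4,0] = (-5 - 2) / (0 - (-4)) = -7/4
g[0,4] = (6 - (-5)) / (4 - 0) = 11/4
g[-4,0,4] = (11/4 - (-7/4)) / (4 - (-4)) = 9/16
g(7) = 2 + (-7/4)·(11) + (9/16)·(11)·(7) = 417/16

417/16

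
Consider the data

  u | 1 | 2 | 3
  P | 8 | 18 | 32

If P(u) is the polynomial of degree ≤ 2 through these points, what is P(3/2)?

Evaluate each Lagrange basis at u = 3/2:
L_0(3/2) = (-1/2)·(-3/2)/[(-1)·(-2)] = 3/8
L_1(3/2) = (1/2)·(-3/2)/[(1)·(-1)] = 3/4
L_2(3/2) = (1/2)·(-1/2)/[(2)·(1)] = -1/8
Sum: 8·(3/8) + 18·(3/4) + 32·(-1/8) = 25/2

25/2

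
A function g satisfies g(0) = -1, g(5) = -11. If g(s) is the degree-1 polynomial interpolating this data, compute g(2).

L_0(2) = (-3)/[(-5)] = 3/5
L_1(2) = (2)/[(5)] = 2/5
Sum: (-1)·(3/5) + (-11)·(2/5) = -5

-5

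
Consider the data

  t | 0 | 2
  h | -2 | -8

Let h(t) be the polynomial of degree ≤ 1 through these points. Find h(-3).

L_0(-3) = (-5)/[(-2)] = 5/2
L_1(-3) = (-3)/[(2)] = -3/2
Sum: (-2)·(5/2) + (-8)·(-3/2) = 7

7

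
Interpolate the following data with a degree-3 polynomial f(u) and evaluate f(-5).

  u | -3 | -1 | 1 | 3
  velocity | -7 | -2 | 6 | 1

Evaluate each Lagrange basis at u = -5:
L_0(-5) = (-4)·(-6)·(-8)/[(-2)·(-4)·(-6)] = 4
L_1(-5) = (-2)·(-6)·(-8)/[(2)·(-2)·(-4)] = -6
L_2(-5) = (-2)·(-4)·(-8)/[(4)·(2)·(-2)] = 4
L_3(-5) = (-2)·(-4)·(-6)/[(6)·(4)·(2)] = -1
Sum: (-7)·(4) + (-2)·(-6) + 6·(4) + 1·(-1) = 7

7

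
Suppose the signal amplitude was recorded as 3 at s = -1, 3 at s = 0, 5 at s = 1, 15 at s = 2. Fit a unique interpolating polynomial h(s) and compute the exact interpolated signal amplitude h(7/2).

465/8

Using Newton's divided-difference form:
h[-1,0] = (3 - 3) / (0 - (-1)) = 0
h[0,1] = (5 - 3) / (1 - 0) = 2
h[1,2] = (15 - 5) / (2 - 1) = 10
h[-1,0,1] = (2 - 0) / (1 - (-1)) = 1
h[0,1,2] = (10 - 2) / (2 - 0) = 4
h[-1,0,1,2] = (4 - 1) / (2 - (-1)) = 1
h(7/2) = 3 + 0·(9/2) + 1·(9/2)·(7/2) + 1·(9/2)·(7/2)·(5/2) = 465/8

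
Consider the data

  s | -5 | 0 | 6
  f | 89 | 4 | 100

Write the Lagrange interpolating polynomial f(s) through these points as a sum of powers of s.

f(s) = 3s^2 - 2s + 4

Build the Lagrange basis polynomials:
L_0(s) = s(s - 6) / [55] = (1/55)s^2 - (6/55)s
L_1(s) = (s + 5)(s - 6) / [-30] = -(1/30)s^2 + (1/30)s + 1
L_2(s) = (s + 5)s / [66] = (1/66)s^2 + (5/66)s
f(s) = 89·L_0 + 4·L_1 + 100·L_2
  89·L_0(s) = (89/55)s^2 - (534/55)s
  4·L_1(s) = -(2/15)s^2 + (2/15)s + 4
  100·L_2(s) = (50/33)s^2 + (250/33)s
Adding term by term: 3s^2 - 2s + 4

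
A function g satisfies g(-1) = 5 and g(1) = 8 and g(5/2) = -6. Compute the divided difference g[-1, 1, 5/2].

-65/21

g[-1,1] = (8 - 5) / (1 - (-1)) = 3/2
g[1,5/2] = (-6 - 8) / (5/2 - 1) = -28/3
g[-1,1,5/2] = (-28/3 - 3/2) / (5/2 - (-1)) = -65/21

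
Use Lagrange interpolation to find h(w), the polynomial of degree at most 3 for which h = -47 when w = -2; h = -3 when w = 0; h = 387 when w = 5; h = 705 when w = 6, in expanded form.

L_0(w) = w(w - 5)(w - 6) / [-112] = -(1/112)w^3 + (11/112)w^2 - (15/56)w
L_1(w) = (w + 2)(w - 5)(w - 6) / [60] = (1/60)w^3 - (3/20)w^2 + (2/15)w + 1
L_2(w) = (w + 2)w(w - 6) / [-35] = -(1/35)w^3 + (4/35)w^2 + (12/35)w
L_3(w) = (w + 2)w(w - 5) / [48] = (1/48)w^3 - (1/16)w^2 - (5/24)w
h(w) = (-47)·L_0 + (-3)·L_1 + 387·L_2 + 705·L_3
  (-47)·L_0(w) = (47/112)w^3 - (517/112)w^2 + (705/56)w
  (-3)·L_1(w) = -(1/20)w^3 + (9/20)w^2 - (2/5)w - 3
  387·L_2(w) = -(387/35)w^3 + (1548/35)w^2 + (4644/35)w
  705·L_3(w) = (235/16)w^3 - (705/16)w^2 - (1175/8)w
Adding term by term: 4w^3 - 4w^2 - 2w - 3

h(w) = 4w^3 - 4w^2 - 2w - 3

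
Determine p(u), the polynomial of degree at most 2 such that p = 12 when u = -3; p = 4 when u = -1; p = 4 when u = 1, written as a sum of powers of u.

p(u) = u^2 + 3

L_0(u) = (u + 1)(u - 1) / [8] = (1/8)u^2 - 1/8
L_1(u) = (u + 3)(u - 1) / [-4] = -(1/4)u^2 - (1/2)u + 3/4
L_2(u) = (u + 3)(u + 1) / [8] = (1/8)u^2 + (1/2)u + 3/8
p(u) = 12·L_0 + 4·L_1 + 4·L_2
  12·L_0(u) = (3/2)u^2 - 3/2
  4·L_1(u) = -u^2 - 2u + 3
  4·L_2(u) = (1/2)u^2 + 2u + 3/2
Adding term by term: u^2 + 3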